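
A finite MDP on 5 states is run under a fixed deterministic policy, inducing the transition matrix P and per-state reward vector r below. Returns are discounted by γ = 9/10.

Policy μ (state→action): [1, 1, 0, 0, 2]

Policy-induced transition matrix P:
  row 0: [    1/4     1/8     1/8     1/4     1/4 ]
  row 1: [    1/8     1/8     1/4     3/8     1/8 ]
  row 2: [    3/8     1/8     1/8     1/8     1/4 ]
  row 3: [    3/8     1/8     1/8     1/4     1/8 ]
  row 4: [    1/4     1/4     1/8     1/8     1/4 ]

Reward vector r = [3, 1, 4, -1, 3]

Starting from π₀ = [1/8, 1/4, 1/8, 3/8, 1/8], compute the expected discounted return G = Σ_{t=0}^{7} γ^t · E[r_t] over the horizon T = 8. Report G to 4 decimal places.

G = 10.1822

t=0: π = [0.1250, 0.2500, 0.1250, 0.3750, 0.1250], E[r] = 1.1250, γ^t·E[r] = 1.125000, running G = 1.125000
t=1: π = [0.2813, 0.1406, 0.1563, 0.2500, 0.1719], E[r] = 1.8750, γ^t·E[r] = 1.687500, running G = 2.812500
t=2: π = [0.2832, 0.1465, 0.1426, 0.2266, 0.2012], E[r] = 1.9434, γ^t·E[r] = 1.574121, running G = 4.386621
t=3: π = [0.2778, 0.1501, 0.1433, 0.2253, 0.2034], E[r] = 1.9417, γ^t·E[r] = 1.415463, running G = 5.802084
t=4: π = [0.2773, 0.1504, 0.1438, 0.2254, 0.2031], E[r] = 1.9412, γ^t·E[r] = 1.273616, running G = 7.075701
t=5: π = [0.2773, 0.1504, 0.1438, 0.2254, 0.2030], E[r] = 1.9412, γ^t·E[r] = 1.146284, running G = 8.221985
t=6: π = [0.2774, 0.1504, 0.1438, 0.2254, 0.2030], E[r] = 1.9413, γ^t·E[r] = 1.031666, running G = 9.253651
t=7: π = [0.2774, 0.1504, 0.1438, 0.2254, 0.2030], E[r] = 1.9413, γ^t·E[r] = 0.928500, running G = 10.182151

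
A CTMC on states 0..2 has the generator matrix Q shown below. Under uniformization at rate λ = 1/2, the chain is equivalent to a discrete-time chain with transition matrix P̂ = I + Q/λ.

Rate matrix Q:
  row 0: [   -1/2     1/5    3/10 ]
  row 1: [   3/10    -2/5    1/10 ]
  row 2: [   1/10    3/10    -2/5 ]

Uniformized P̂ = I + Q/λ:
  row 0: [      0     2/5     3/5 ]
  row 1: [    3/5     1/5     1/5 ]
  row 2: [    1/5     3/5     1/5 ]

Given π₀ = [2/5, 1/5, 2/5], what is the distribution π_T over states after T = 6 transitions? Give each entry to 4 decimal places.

π = [0.2944, 0.3866, 0.3190]

t=0: π = [0.4000, 0.2000, 0.4000]
t=1: π = [0.2000, 0.4400, 0.3600]
t=2: π = [0.3360, 0.3840, 0.2800]
t=3: π = [0.2864, 0.3792, 0.3344]
t=4: π = [0.2944, 0.3910, 0.3146]
t=5: π = [0.2975, 0.3847, 0.3178]
t=6: π = [0.2944, 0.3866, 0.3190]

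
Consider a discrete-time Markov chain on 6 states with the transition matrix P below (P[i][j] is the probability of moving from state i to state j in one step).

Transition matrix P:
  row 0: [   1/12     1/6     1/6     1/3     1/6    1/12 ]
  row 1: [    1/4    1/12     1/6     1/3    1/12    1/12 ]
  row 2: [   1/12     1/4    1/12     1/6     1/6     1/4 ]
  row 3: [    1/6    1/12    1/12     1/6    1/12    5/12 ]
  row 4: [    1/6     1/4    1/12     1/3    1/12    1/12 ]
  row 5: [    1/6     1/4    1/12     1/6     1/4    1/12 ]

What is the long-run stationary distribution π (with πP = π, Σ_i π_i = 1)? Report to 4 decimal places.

π = [0.1583, 0.1682, 0.1105, 0.2438, 0.1362, 0.1830]

Balance equations π_j = Σ_i π_i·P[i][j]:
  π_0 = 1/12·π_0 + 1/4·π_1 + 1/12·π_2 + 1/6·π_3 + 1/6·π_4 + 1/6·π_5
  π_1 = 1/6·π_0 + 1/12·π_1 + 1/4·π_2 + 1/12·π_3 + 1/4·π_4 + 1/4·π_5
  π_2 = 1/6·π_0 + 1/6·π_1 + 1/12·π_2 + 1/12·π_3 + 1/12·π_4 + 1/12·π_5
  π_3 = 1/3·π_0 + 1/3·π_1 + 1/6·π_2 + 1/6·π_3 + 1/3·π_4 + 1/6·π_5
  π_4 = 1/6·π_0 + 1/12·π_1 + 1/6·π_2 + 1/12·π_3 + 1/12·π_4 + 1/4·π_5
  normalize: π_0 + π_1 + π_2 + π_3 + π_4 + π_5 = 1
Solving the linear system gives exactly π = [15353/97000, 16311/97000, 5361/48500, 47293/194000, 2643/19400, 7101/38800].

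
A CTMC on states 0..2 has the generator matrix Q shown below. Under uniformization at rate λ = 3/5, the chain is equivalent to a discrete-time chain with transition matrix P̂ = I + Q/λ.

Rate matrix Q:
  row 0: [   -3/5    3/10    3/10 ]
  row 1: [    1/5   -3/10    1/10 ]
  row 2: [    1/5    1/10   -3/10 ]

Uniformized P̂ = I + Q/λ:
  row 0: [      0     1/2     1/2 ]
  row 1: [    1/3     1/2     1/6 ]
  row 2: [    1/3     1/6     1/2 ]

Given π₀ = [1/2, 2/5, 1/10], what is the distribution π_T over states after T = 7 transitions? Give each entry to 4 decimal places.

π = [0.2499, 0.3751, 0.3750]

t=0: π = [0.5000, 0.4000, 0.1000]
t=1: π = [0.1667, 0.4667, 0.3667]
t=2: π = [0.2778, 0.3778, 0.3444]
t=3: π = [0.2407, 0.3852, 0.3741]
t=4: π = [0.2531, 0.3753, 0.3716]
t=5: π = [0.2490, 0.3761, 0.3749]
t=6: π = [0.2503, 0.3750, 0.3746]
t=7: π = [0.2499, 0.3751, 0.3750]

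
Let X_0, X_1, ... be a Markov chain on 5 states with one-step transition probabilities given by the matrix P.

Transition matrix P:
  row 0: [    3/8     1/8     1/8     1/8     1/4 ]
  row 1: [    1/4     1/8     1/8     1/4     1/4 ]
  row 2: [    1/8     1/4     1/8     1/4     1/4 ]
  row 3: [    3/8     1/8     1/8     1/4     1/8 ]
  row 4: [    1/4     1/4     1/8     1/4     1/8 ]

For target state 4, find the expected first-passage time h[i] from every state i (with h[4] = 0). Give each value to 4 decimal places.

First-step conditioning: h[4] = 0; for i ≠ 4, h[i] = 1 + Σ_k P[i][k]·h[k].
  h[0] = 1 + 3/8·h[0] + 1/8·h[1] + 1/8·h[2] + 1/8·h[3]
  h[1] = 1 + 1/4·h[0] + 1/8·h[1] + 1/8·h[2] + 1/4·h[3]
  h[2] = 1 + 1/8·h[0] + 1/4·h[1] + 1/8·h[2] + 1/4·h[3]
  h[3] = 1 + 3/8·h[0] + 1/8·h[1] + 1/8·h[2] + 1/4·h[3]
Solving the 4×4 linear system over states ≠ 4 gives exactly h = [3584/815, 3648/815, 3656/815, 4096/815, 0] (h[4] = 0 is the target).

h = [4.3975, 4.4761, 4.4859, 5.0258, 0.0000]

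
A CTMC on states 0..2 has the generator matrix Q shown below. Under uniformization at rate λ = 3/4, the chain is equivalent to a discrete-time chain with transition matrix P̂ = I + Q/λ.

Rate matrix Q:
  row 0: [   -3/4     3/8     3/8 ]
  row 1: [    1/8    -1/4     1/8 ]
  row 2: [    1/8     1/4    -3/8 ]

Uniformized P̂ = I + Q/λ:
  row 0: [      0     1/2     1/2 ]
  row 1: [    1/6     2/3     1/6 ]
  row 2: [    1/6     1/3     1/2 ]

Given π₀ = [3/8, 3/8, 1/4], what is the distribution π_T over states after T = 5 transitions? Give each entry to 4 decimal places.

π = [0.1428, 0.5354, 0.3218]

t=0: π = [0.3750, 0.3750, 0.2500]
t=1: π = [0.1042, 0.5208, 0.3750]
t=2: π = [0.1493, 0.5243, 0.3264]
t=3: π = [0.1418, 0.5330, 0.3252]
t=4: π = [0.1430, 0.5346, 0.3223]
t=5: π = [0.1428, 0.5354, 0.3218]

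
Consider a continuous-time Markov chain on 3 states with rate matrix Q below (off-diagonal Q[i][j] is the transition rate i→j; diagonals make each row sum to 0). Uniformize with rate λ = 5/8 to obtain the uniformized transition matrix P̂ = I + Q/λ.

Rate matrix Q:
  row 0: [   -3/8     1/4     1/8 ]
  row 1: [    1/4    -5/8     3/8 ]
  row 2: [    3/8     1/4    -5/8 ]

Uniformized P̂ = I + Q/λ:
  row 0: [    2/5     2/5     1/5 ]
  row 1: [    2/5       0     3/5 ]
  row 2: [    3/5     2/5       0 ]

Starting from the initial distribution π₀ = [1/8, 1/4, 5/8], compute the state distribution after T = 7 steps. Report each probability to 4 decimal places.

π = [0.4524, 0.2858, 0.2618]

t=0: π = [0.1250, 0.2500, 0.6250]
t=1: π = [0.5250, 0.3000, 0.1750]
t=2: π = [0.4350, 0.2800, 0.2850]
t=3: π = [0.4570, 0.2880, 0.2550]
t=4: π = [0.4510, 0.2848, 0.2642]
t=5: π = [0.4528, 0.2861, 0.2611]
t=6: π = [0.4522, 0.2856, 0.2622]
t=7: π = [0.4524, 0.2858, 0.2618]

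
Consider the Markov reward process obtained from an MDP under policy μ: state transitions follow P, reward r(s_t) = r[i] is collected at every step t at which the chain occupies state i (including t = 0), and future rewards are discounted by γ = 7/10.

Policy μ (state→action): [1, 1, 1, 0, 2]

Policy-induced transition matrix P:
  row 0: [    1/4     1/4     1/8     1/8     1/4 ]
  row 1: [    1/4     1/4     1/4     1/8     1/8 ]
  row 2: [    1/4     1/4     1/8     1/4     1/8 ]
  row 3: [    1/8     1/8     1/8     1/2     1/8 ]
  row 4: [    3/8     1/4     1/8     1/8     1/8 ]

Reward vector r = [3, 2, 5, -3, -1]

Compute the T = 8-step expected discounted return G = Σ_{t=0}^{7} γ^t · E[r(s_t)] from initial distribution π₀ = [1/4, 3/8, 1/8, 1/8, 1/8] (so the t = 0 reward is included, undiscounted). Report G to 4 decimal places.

t=0: π = [0.2500, 0.3750, 0.1250, 0.1250, 0.1250], E[r] = 1.6250, γ^t·E[r] = 1.625000, running G = 1.625000
t=1: π = [0.2500, 0.2344, 0.1719, 0.1875, 0.1563], E[r] = 1.3594, γ^t·E[r] = 0.951563, running G = 2.576563
t=2: π = [0.2461, 0.2266, 0.1543, 0.2168, 0.1563], E[r] = 1.1563, γ^t·E[r] = 0.566563, running G = 3.143125
t=3: π = [0.2424, 0.2229, 0.1533, 0.2256, 0.1558], E[r] = 1.1072, γ^t·E[r] = 0.379762, running G = 3.522887
t=4: π = [0.2413, 0.2218, 0.1529, 0.2288, 0.1553], E[r] = 1.0901, γ^t·E[r] = 0.261745, running G = 3.784632
t=5: π = [0.2408, 0.2214, 0.1527, 0.2299, 0.1552], E[r] = 1.0841, γ^t·E[r] = 0.182197, running G = 3.966829
t=6: π = [0.2407, 0.2213, 0.1527, 0.2303, 0.1551], E[r] = 1.0819, γ^t·E[r] = 0.127282, running G = 4.094110
t=7: π = [0.2406, 0.2212, 0.1527, 0.2304, 0.1551], E[r] = 1.0811, γ^t·E[r] = 0.089033, running G = 4.183143

G = 4.1831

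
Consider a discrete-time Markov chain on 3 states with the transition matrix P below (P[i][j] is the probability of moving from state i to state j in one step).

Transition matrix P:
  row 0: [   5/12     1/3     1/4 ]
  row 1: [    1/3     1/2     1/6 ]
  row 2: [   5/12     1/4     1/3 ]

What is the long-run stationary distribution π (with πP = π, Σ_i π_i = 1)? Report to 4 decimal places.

Balance equations π_j = Σ_i π_i·P[i][j]:
  π_0 = 5/12·π_0 + 1/3·π_1 + 5/12·π_2
  π_1 = 1/3·π_0 + 1/2·π_1 + 1/4·π_2
  normalize: π_0 + π_1 + π_2 = 1
Solving the linear system gives exactly π = [42/109, 41/109, 26/109].

π = [0.3853, 0.3761, 0.2385]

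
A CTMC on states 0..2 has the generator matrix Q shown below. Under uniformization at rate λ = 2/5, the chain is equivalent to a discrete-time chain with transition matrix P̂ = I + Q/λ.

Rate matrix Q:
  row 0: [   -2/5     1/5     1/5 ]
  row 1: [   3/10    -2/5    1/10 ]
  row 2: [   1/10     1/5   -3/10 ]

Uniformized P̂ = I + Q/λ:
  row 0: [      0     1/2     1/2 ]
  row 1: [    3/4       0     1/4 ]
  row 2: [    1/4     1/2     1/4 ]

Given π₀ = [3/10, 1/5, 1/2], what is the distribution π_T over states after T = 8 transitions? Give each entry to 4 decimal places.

t=0: π = [0.3000, 0.2000, 0.5000]
t=1: π = [0.2750, 0.4000, 0.3250]
t=2: π = [0.3813, 0.3000, 0.3188]
t=3: π = [0.3047, 0.3500, 0.3453]
t=4: π = [0.3488, 0.3250, 0.3262]
t=5: π = [0.3253, 0.3375, 0.3372]
t=6: π = [0.3374, 0.3313, 0.3313]
t=7: π = [0.3313, 0.3344, 0.3344]
t=8: π = [0.3344, 0.3328, 0.3328]

π = [0.3344, 0.3328, 0.3328]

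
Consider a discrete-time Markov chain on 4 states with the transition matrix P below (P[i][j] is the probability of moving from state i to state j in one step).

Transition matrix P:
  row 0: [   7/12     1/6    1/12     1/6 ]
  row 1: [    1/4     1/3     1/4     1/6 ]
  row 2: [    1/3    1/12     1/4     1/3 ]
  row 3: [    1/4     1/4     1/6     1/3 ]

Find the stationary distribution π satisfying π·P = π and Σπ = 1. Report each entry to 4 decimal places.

Balance equations π_j = Σ_i π_i·P[i][j]:
  π_0 = 7/12·π_0 + 1/4·π_1 + 1/3·π_2 + 1/4·π_3
  π_1 = 1/6·π_0 + 1/3·π_1 + 1/12·π_2 + 1/4·π_3
  π_2 = 1/12·π_0 + 1/4·π_1 + 1/4·π_2 + 1/6·π_3
  normalize: π_0 + π_1 + π_2 + π_3 = 1
Solving the linear system gives exactly π = [197/498, 103/498, 41/249, 58/249].

π = [0.3956, 0.2068, 0.1647, 0.2329]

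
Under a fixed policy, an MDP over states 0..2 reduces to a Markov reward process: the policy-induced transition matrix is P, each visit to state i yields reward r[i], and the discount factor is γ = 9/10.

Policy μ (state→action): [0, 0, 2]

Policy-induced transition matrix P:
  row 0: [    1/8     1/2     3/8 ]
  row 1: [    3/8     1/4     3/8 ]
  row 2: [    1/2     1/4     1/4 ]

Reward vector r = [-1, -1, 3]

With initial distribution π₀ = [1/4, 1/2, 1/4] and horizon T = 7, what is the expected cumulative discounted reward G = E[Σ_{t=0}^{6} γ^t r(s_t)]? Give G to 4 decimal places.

G = 1.4394

t=0: π = [0.2500, 0.5000, 0.2500], E[r] = 0.0000, γ^t·E[r] = 0.000000, running G = 0.000000
t=1: π = [0.3438, 0.3125, 0.3438], E[r] = 0.3750, γ^t·E[r] = 0.337500, running G = 0.337500
t=2: π = [0.3320, 0.3359, 0.3320], E[r] = 0.3281, γ^t·E[r] = 0.265781, running G = 0.603281
t=3: π = [0.3335, 0.3330, 0.3335], E[r] = 0.3340, γ^t·E[r] = 0.243475, running G = 0.846756
t=4: π = [0.3333, 0.3334, 0.3333], E[r] = 0.3333, γ^t·E[r] = 0.218647, running G = 1.065402
t=5: π = [0.3333, 0.3333, 0.3333], E[r] = 0.3333, γ^t·E[r] = 0.196836, running G = 1.262238
t=6: π = [0.3333, 0.3333, 0.3333], E[r] = 0.3333, γ^t·E[r] = 0.177146, running G = 1.439385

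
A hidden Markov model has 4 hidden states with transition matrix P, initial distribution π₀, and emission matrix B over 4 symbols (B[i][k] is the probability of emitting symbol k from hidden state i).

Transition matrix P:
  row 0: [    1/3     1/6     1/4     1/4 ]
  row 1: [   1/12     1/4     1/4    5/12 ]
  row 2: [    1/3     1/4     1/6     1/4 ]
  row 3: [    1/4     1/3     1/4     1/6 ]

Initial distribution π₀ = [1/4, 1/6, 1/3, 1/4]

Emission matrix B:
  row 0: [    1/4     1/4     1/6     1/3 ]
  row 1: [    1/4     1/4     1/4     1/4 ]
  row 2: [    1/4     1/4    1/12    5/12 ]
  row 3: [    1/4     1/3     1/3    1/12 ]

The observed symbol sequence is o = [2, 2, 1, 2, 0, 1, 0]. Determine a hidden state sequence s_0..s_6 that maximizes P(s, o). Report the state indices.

path = [3, 1, 3, 1, 3, 1, 3]

t=0: δ = [4.167e-02, 4.167e-02, 2.778e-02, 8.333e-02]  (obs o_0=2)
t=1: δ = [3.472e-03, 6.944e-03, 1.736e-03, 5.787e-03]  ψ = [3, 3, 3, 1]  (obs o_1=2)
t=2: δ = [3.617e-04, 4.823e-04, 4.340e-04, 9.645e-04]  ψ = [3, 3, 1, 1]  (obs o_2=1)
t=3: δ = [4.019e-05, 8.038e-05, 2.009e-05, 6.698e-05]  ψ = [3, 3, 3, 1]  (obs o_3=2)
t=4: δ = [4.186e-06, 5.582e-06, 5.023e-06, 8.372e-06]  ψ = [3, 3, 1, 1]  (obs o_4=0)
t=5: δ = [5.233e-07, 6.977e-07, 5.233e-07, 7.752e-07]  ψ = [3, 3, 3, 1]  (obs o_5=1)
t=6: δ = [4.845e-08, 6.460e-08, 4.845e-08, 7.268e-08]  ψ = [3, 3, 3, 1]  (obs o_6=0)
backtrack: best end state = 3; path = [3, 1, 3, 1, 3, 1, 3]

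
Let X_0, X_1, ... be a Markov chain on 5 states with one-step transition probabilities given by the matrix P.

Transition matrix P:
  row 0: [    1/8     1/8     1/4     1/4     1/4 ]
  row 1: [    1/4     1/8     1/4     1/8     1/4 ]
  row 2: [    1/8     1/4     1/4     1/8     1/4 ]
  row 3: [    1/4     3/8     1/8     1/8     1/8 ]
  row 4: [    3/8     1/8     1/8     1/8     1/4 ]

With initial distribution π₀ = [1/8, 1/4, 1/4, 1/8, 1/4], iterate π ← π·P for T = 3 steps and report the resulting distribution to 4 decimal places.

t=0: π = [0.1250, 0.2500, 0.2500, 0.1250, 0.2500]
t=1: π = [0.2344, 0.1875, 0.2031, 0.1406, 0.2344]
t=2: π = [0.2246, 0.1855, 0.2031, 0.1543, 0.2324]
t=3: π = [0.2256, 0.1890, 0.2017, 0.1531, 0.2307]

π = [0.2256, 0.1890, 0.2017, 0.1531, 0.2307]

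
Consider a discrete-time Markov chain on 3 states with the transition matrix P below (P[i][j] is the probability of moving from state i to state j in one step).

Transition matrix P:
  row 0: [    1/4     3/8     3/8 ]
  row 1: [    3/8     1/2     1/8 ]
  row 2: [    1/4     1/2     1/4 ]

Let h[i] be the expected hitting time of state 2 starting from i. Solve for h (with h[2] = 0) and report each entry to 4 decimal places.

h = [3.7333, 4.8000, 0.0000]

First-step conditioning: h[2] = 0; for i ≠ 2, h[i] = 1 + Σ_k P[i][k]·h[k].
  h[0] = 1 + 1/4·h[0] + 3/8·h[1]
  h[1] = 1 + 3/8·h[0] + 1/2·h[1]
Solving the 2×2 linear system over states ≠ 2 gives exactly h = [56/15, 24/5, 0] (h[2] = 0 is the target).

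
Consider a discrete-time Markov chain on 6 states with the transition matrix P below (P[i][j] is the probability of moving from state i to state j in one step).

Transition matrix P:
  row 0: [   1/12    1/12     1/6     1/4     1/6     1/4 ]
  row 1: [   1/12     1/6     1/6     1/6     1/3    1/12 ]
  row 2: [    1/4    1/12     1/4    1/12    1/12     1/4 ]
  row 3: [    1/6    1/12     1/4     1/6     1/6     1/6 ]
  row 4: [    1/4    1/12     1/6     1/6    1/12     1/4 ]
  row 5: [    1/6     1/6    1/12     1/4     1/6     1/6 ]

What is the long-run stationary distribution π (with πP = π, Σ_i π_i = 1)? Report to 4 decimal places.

Balance equations π_j = Σ_i π_i·P[i][j]:
  π_0 = 1/12·π_0 + 1/12·π_1 + 1/4·π_2 + 1/6·π_3 + 1/4·π_4 + 1/6·π_5
  π_1 = 1/12·π_0 + 1/6·π_1 + 1/12·π_2 + 1/12·π_3 + 1/12·π_4 + 1/6·π_5
  π_2 = 1/6·π_0 + 1/6·π_1 + 1/4·π_2 + 1/4·π_3 + 1/6·π_4 + 1/12·π_5
  π_3 = 1/4·π_0 + 1/6·π_1 + 1/12·π_2 + 1/6·π_3 + 1/6·π_4 + 1/4·π_5
  π_4 = 1/6·π_0 + 1/3·π_1 + 1/12·π_2 + 1/6·π_3 + 1/12·π_4 + 1/6·π_5
  normalize: π_0 + π_1 + π_2 + π_3 + π_4 + π_5 = 1
Solving the linear system gives exactly π = [23418/136645, 14906/136645, 24629/136645, 4990/27329, 21421/136645, 27321/136645].

π = [0.1714, 0.1091, 0.1802, 0.1826, 0.1568, 0.1999]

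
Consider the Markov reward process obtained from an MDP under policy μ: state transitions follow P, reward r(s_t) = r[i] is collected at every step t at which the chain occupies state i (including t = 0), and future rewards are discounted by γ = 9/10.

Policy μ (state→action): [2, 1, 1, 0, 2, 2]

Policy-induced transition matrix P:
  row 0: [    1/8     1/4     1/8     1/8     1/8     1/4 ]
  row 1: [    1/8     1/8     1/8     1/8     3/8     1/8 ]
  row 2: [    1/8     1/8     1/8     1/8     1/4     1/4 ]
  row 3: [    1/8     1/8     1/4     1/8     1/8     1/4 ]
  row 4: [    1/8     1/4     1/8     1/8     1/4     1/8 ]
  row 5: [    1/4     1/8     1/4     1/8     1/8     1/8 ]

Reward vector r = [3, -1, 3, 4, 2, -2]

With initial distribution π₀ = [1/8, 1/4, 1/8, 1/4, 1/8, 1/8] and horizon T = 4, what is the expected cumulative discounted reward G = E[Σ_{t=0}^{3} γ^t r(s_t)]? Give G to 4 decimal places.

G = 4.7604

t=0: π = [0.1250, 0.2500, 0.1250, 0.2500, 0.1250, 0.1250], E[r] = 1.5000, γ^t·E[r] = 1.500000, running G = 1.500000
t=1: π = [0.1406, 0.1563, 0.1719, 0.1250, 0.2188, 0.1875], E[r] = 1.3438, γ^t·E[r] = 1.209375, running G = 2.709375
t=2: π = [0.1484, 0.1699, 0.1641, 0.1250, 0.2129, 0.1797], E[r] = 1.3340, γ^t·E[r] = 1.080527, running G = 3.789902
t=3: π = [0.1475, 0.1702, 0.1631, 0.1250, 0.2146, 0.1797], E[r] = 1.3313, γ^t·E[r] = 0.970517, running G = 4.760419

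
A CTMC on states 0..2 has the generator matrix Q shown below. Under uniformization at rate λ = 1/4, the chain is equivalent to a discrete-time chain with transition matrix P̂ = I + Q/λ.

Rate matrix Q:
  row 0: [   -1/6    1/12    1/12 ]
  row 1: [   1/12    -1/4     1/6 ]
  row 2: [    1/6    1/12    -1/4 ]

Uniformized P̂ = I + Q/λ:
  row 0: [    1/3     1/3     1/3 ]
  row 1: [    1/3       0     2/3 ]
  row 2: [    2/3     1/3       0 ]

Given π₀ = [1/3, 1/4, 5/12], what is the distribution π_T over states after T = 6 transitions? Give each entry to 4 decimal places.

π = [0.4374, 0.2500, 0.3126]

t=0: π = [0.3333, 0.2500, 0.4167]
t=1: π = [0.4722, 0.2500, 0.2778]
t=2: π = [0.4259, 0.2500, 0.3241]
t=3: π = [0.4414, 0.2500, 0.3086]
t=4: π = [0.4362, 0.2500, 0.3138]
t=5: π = [0.4379, 0.2500, 0.3121]
t=6: π = [0.4374, 0.2500, 0.3126]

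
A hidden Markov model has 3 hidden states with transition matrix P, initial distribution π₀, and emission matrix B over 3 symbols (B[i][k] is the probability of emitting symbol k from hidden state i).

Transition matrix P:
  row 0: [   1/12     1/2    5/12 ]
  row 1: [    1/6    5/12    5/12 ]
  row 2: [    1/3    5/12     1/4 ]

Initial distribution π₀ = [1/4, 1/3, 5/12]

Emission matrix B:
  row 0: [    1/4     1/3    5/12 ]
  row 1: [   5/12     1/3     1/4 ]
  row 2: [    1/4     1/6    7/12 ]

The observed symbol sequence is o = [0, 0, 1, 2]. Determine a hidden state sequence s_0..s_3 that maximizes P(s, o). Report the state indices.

path = [1, 1, 1, 2]

t=0: δ = [6.250e-02, 1.389e-01, 1.042e-01]  (obs o_0=0)
t=1: δ = [8.681e-03, 2.411e-02, 1.447e-02]  ψ = [2, 1, 1]  (obs o_1=0)
t=2: δ = [1.608e-03, 3.349e-03, 1.674e-03]  ψ = [2, 1, 1]  (obs o_2=1)
t=3: δ = [2.326e-04, 3.489e-04, 8.140e-04]  ψ = [1, 1, 1]  (obs o_3=2)
backtrack: best end state = 2; path = [1, 1, 1, 2]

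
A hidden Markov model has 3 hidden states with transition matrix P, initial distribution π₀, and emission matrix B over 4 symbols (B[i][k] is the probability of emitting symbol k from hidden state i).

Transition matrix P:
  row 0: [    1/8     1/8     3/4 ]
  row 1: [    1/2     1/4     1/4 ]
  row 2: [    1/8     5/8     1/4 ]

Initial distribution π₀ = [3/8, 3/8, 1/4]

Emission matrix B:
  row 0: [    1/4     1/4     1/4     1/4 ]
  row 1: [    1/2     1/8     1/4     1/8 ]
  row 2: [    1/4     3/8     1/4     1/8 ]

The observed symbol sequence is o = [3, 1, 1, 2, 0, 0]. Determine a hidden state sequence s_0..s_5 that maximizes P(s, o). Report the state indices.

path = [0, 2, 1, 0, 2, 1]

t=0: δ = [9.375e-02, 4.688e-02, 3.125e-02]  (obs o_0=3)
t=1: δ = [5.859e-03, 2.441e-03, 2.637e-02]  ψ = [1, 2, 0]  (obs o_1=1)
t=2: δ = [8.240e-04, 2.060e-03, 2.472e-03]  ψ = [2, 2, 2]  (obs o_2=1)
t=3: δ = [2.575e-04, 3.862e-04, 1.545e-04]  ψ = [1, 2, 0]  (obs o_3=2)
t=4: δ = [4.828e-05, 4.828e-05, 4.828e-05]  ψ = [1, 1, 0]  (obs o_4=0)
t=5: δ = [6.035e-06, 1.509e-05, 9.052e-06]  ψ = [1, 2, 0]  (obs o_5=0)
backtrack: best end state = 1; path = [0, 2, 1, 0, 2, 1]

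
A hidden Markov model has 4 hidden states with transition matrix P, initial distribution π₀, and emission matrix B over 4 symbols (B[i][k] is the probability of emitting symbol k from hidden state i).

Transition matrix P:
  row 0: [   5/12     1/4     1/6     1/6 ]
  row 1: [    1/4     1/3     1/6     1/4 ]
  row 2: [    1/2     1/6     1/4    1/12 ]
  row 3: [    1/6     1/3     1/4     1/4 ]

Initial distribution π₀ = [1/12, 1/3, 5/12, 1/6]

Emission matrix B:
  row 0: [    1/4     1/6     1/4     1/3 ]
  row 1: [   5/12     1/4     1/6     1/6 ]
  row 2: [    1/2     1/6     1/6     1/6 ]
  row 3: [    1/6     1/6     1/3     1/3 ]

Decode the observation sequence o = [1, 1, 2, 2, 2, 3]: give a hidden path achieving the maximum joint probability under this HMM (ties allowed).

t=0: δ = [1.389e-02, 8.333e-02, 6.944e-02, 2.778e-02]  (obs o_0=1)
t=1: δ = [5.787e-03, 6.944e-03, 2.894e-03, 3.472e-03]  ψ = [2, 1, 2, 1]  (obs o_1=1)
t=2: δ = [6.028e-04, 3.858e-04, 1.929e-04, 5.787e-04]  ψ = [0, 1, 1, 1]  (obs o_2=2)
t=3: δ = [6.279e-05, 3.215e-05, 2.411e-05, 4.823e-05]  ψ = [0, 3, 3, 3]  (obs o_3=2)
t=4: δ = [6.541e-06, 2.679e-06, 2.009e-06, 4.019e-06]  ψ = [0, 3, 3, 3]  (obs o_4=2)
t=5: δ = [9.085e-07, 2.725e-07, 1.817e-07, 3.634e-07]  ψ = [0, 0, 0, 0]  (obs o_5=3)
backtrack: best end state = 0; path = [2, 0, 0, 0, 0, 0]

path = [2, 0, 0, 0, 0, 0]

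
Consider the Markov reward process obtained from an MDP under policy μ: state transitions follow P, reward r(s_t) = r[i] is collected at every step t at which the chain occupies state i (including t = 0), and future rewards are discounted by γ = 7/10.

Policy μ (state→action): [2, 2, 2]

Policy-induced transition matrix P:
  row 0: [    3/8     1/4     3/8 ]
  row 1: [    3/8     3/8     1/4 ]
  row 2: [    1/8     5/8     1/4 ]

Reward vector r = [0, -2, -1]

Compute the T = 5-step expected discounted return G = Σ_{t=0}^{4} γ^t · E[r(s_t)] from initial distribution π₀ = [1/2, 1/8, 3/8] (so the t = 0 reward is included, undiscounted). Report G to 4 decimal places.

t=0: π = [0.5000, 0.1250, 0.3750], E[r] = -0.6250, γ^t·E[r] = -0.625000, running G = -0.625000
t=1: π = [0.2813, 0.4063, 0.3125], E[r] = -1.1250, γ^t·E[r] = -0.787500, running G = -1.412500
t=2: π = [0.2969, 0.4180, 0.2852], E[r] = -1.1211, γ^t·E[r] = -0.549336, running G = -1.961836
t=3: π = [0.3037, 0.4092, 0.2871], E[r] = -1.1055, γ^t·E[r] = -0.379176, running G = -2.341012
t=4: π = [0.3032, 0.4088, 0.2880], E[r] = -1.1056, γ^t·E[r] = -0.265452, running G = -2.606464

G = -2.6065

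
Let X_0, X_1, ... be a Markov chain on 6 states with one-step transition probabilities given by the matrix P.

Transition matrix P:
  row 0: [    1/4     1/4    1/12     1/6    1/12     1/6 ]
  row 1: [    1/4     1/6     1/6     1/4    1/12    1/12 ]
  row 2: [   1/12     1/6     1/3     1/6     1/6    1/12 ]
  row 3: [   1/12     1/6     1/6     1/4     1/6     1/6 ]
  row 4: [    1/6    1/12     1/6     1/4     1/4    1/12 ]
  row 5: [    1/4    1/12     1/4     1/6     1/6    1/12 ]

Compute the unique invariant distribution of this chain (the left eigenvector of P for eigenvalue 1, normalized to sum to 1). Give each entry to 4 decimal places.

Balance equations π_j = Σ_i π_i·P[i][j]:
  π_0 = 1/4·π_0 + 1/4·π_1 + 1/12·π_2 + 1/12·π_3 + 1/6·π_4 + 1/4·π_5
  π_1 = 1/4·π_0 + 1/6·π_1 + 1/6·π_2 + 1/6·π_3 + 1/12·π_4 + 1/12·π_5
  π_2 = 1/12·π_0 + 1/6·π_1 + 1/3·π_2 + 1/6·π_3 + 1/6·π_4 + 1/4·π_5
  π_3 = 1/6·π_0 + 1/4·π_1 + 1/6·π_2 + 1/4·π_3 + 1/4·π_4 + 1/6·π_5
  π_4 = 1/12·π_0 + 1/12·π_1 + 1/6·π_2 + 1/6·π_3 + 1/4·π_4 + 1/6·π_5
  normalize: π_0 + π_1 + π_2 + π_3 + π_4 + π_5 = 1
Solving the linear system gives exactly π = [9567/56306, 8929/56306, 5476/28153, 11827/56306, 4278/28153, 6475/56306].

π = [0.1699, 0.1586, 0.1945, 0.2100, 0.1520, 0.1150]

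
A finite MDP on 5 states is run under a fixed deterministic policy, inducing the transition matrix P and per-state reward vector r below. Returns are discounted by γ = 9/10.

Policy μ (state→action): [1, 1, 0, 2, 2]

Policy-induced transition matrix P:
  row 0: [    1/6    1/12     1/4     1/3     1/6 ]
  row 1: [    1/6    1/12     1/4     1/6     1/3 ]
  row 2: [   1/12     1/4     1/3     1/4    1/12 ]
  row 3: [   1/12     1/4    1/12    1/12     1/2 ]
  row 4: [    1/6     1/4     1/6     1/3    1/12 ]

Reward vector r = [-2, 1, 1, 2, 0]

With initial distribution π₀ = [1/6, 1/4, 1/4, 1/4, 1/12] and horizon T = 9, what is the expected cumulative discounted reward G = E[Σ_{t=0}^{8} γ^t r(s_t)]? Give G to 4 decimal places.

G = 3.7183

t=0: π = [0.1667, 0.2500, 0.2500, 0.2500, 0.0833], E[r] = 0.6667, γ^t·E[r] = 0.666667, running G = 0.666667
t=1: π = [0.1250, 0.1806, 0.2222, 0.2083, 0.2639], E[r] = 0.5694, γ^t·E[r] = 0.512500, running G = 1.179167
t=2: π = [0.1308, 0.1991, 0.2118, 0.2326, 0.2257], E[r] = 0.6146, γ^t·E[r] = 0.497813, running G = 1.676979
t=3: π = [0.1296, 0.1950, 0.2101, 0.2243, 0.2409], E[r] = 0.5945, γ^t·E[r] = 0.433406, running G = 2.110385
t=4: π = [0.1305, 0.1959, 0.2100, 0.2272, 0.2364], E[r] = 0.5995, γ^t·E[r] = 0.393314, running G = 2.503699
t=5: π = [0.1302, 0.1956, 0.2099, 0.2264, 0.2379], E[r] = 0.5978, γ^t·E[r] = 0.353013, running G = 2.856712
t=6: π = [0.1303, 0.1957, 0.2099, 0.2266, 0.2374], E[r] = 0.5983, γ^t·E[r] = 0.317967, running G = 3.174680
t=7: π = [0.1303, 0.1957, 0.2099, 0.2266, 0.2376], E[r] = 0.5982, γ^t·E[r] = 0.286097, running G = 3.460776
t=8: π = [0.1303, 0.1957, 0.2099, 0.2266, 0.2375], E[r] = 0.5982, γ^t·E[r] = 0.257507, running G = 3.718284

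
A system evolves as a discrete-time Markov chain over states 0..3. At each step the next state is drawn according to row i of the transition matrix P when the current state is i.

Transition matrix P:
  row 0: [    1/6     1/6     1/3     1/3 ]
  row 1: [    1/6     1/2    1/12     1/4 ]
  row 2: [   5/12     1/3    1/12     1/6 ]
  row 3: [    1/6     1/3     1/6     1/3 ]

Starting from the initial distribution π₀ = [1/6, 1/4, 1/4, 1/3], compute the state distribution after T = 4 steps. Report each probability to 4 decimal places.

t=0: π = [0.1667, 0.2500, 0.2500, 0.3333]
t=1: π = [0.2292, 0.3472, 0.1528, 0.2708]
t=2: π = [0.2049, 0.3530, 0.1632, 0.2789]
t=3: π = [0.2075, 0.3580, 0.1578, 0.2767]
t=4: π = [0.2061, 0.3584, 0.1583, 0.2772]

π = [0.2061, 0.3584, 0.1583, 0.2772]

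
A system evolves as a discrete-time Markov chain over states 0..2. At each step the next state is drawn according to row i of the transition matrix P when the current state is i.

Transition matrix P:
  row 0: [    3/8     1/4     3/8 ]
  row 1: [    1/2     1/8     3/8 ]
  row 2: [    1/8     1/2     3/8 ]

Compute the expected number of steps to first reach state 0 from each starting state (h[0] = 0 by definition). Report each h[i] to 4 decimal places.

First-step conditioning: h[0] = 0; for i ≠ 0, h[i] = 1 + Σ_k P[i][k]·h[k].
  h[1] = 1 + 1/8·h[1] + 3/8·h[2]
  h[2] = 1 + 1/2·h[1] + 3/8·h[2]
Solving the 2×2 linear system over states ≠ 0 gives exactly h = [0, 64/23, 88/23] (h[0] = 0 is the target).

h = [0.0000, 2.7826, 3.8261]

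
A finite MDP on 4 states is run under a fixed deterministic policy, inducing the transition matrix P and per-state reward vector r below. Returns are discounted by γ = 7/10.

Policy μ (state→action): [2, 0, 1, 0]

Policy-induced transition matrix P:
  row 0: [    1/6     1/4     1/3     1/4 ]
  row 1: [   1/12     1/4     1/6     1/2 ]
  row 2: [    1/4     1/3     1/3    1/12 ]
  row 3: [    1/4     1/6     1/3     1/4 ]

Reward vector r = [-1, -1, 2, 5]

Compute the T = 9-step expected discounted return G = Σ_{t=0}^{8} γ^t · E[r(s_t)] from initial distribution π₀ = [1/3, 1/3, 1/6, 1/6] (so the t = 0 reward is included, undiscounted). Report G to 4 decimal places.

t=0: π = [0.3333, 0.3333, 0.1667, 0.1667], E[r] = 0.5000, γ^t·E[r] = 0.500000, running G = 0.500000
t=1: π = [0.1667, 0.2500, 0.2778, 0.3056], E[r] = 1.6667, γ^t·E[r] = 1.166667, running G = 1.666667
t=2: π = [0.1944, 0.2477, 0.2917, 0.2662], E[r] = 1.4722, γ^t·E[r] = 0.721389, running G = 2.388056
t=3: π = [0.1925, 0.2521, 0.2921, 0.2633], E[r] = 1.4560, γ^t·E[r] = 0.499414, running G = 2.887470
t=4: π = [0.1919, 0.2524, 0.2913, 0.2644], E[r] = 1.4601, γ^t·E[r] = 0.350563, running G = 3.238033
t=5: π = [0.1919, 0.2522, 0.2913, 0.2645], E[r] = 1.4611, γ^t·E[r] = 0.245564, running G = 3.483597
t=6: π = [0.1920, 0.2522, 0.2913, 0.2645], E[r] = 1.4610, γ^t·E[r] = 0.171883, running G = 3.655479
t=7: π = [0.1920, 0.2522, 0.2913, 0.2645], E[r] = 1.4609, γ^t·E[r] = 0.120314, running G = 3.775794
t=8: π = [0.1920, 0.2522, 0.2913, 0.2645], E[r] = 1.4609, γ^t·E[r] = 0.084220, running G = 3.860014

G = 3.8600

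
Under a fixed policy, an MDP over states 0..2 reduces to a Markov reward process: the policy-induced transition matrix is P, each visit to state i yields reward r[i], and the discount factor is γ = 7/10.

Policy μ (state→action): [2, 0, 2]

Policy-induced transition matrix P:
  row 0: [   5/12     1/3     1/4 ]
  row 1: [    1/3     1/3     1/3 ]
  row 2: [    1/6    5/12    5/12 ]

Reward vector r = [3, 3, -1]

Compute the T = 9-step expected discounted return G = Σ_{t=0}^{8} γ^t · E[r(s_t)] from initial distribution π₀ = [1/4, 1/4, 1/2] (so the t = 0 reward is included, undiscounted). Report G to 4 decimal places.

t=0: π = [0.2500, 0.2500, 0.5000], E[r] = 1.0000, γ^t·E[r] = 1.000000, running G = 1.000000
t=1: π = [0.2708, 0.3750, 0.3542], E[r] = 1.5833, γ^t·E[r] = 1.108333, running G = 2.108333
t=2: π = [0.2969, 0.3628, 0.3403], E[r] = 1.6389, γ^t·E[r] = 0.803056, running G = 2.911389
t=3: π = [0.3014, 0.3617, 0.3370], E[r] = 1.6522, γ^t·E[r] = 0.566704, running G = 3.478093
t=4: π = [0.3023, 0.3614, 0.3363], E[r] = 1.6548, γ^t·E[r] = 0.397318, running G = 3.875411
t=5: π = [0.3025, 0.3614, 0.3362], E[r] = 1.6553, γ^t·E[r] = 0.278211, running G = 4.153623
t=6: π = [0.3025, 0.3613, 0.3361], E[r] = 1.6554, γ^t·E[r] = 0.194760, running G = 4.348383
t=7: π = [0.3025, 0.3613, 0.3361], E[r] = 1.6555, γ^t·E[r] = 0.136334, running G = 4.484717
t=8: π = [0.3025, 0.3613, 0.3361], E[r] = 1.6555, γ^t·E[r] = 0.095434, running G = 4.580151

G = 4.5802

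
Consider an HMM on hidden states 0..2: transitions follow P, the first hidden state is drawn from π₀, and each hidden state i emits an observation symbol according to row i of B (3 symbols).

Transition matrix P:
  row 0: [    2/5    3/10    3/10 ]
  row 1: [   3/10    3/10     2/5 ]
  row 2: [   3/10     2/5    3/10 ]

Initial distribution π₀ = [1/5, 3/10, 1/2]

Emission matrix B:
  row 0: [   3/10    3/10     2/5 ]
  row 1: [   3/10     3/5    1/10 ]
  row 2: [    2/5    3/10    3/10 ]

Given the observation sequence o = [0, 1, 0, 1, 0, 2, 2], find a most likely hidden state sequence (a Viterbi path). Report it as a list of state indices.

t=0: δ = [6.000e-02, 9.000e-02, 2.000e-01]  (obs o_0=0)
t=1: δ = [1.800e-02, 4.800e-02, 1.800e-02]  ψ = [2, 2, 2]  (obs o_1=1)
t=2: δ = [4.320e-03, 4.320e-03, 7.680e-03]  ψ = [1, 1, 1]  (obs o_2=0)
t=3: δ = [6.912e-04, 1.843e-03, 6.912e-04]  ψ = [2, 2, 2]  (obs o_3=1)
t=4: δ = [1.659e-04, 1.659e-04, 2.949e-04]  ψ = [1, 1, 1]  (obs o_4=0)
t=5: δ = [3.539e-05, 1.180e-05, 2.654e-05]  ψ = [2, 2, 2]  (obs o_5=2)
t=6: δ = [5.662e-06, 1.062e-06, 3.185e-06]  ψ = [0, 0, 0]  (obs o_6=2)
backtrack: best end state = 0; path = [2, 1, 2, 1, 2, 0, 0]

path = [2, 1, 2, 1, 2, 0, 0]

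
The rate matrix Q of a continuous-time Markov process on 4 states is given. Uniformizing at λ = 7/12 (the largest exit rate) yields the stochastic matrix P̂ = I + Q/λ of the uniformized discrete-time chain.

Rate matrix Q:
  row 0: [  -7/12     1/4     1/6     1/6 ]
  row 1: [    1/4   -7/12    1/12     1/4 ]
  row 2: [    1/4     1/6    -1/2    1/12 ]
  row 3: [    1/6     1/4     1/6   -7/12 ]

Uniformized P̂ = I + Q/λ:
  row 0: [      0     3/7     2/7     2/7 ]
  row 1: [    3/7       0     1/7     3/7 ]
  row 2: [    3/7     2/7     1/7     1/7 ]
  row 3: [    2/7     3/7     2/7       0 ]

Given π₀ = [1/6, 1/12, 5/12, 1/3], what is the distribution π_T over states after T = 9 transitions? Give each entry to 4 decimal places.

t=0: π = [0.1667, 0.0833, 0.4167, 0.3333]
t=1: π = [0.3095, 0.3333, 0.2143, 0.1429]
t=2: π = [0.2755, 0.2551, 0.2075, 0.2619]
t=3: π = [0.2731, 0.2896, 0.2196, 0.2177]
t=4: π = [0.2804, 0.2731, 0.2130, 0.2335]
t=5: π = [0.2750, 0.2811, 0.2163, 0.2276]
t=6: π = [0.2782, 0.2772, 0.2147, 0.2300]
t=7: π = [0.2765, 0.2791, 0.2154, 0.2289]
t=8: π = [0.2774, 0.2782, 0.2151, 0.2294]
t=9: π = [0.2769, 0.2786, 0.2153, 0.2292]

π = [0.2769, 0.2786, 0.2153, 0.2292]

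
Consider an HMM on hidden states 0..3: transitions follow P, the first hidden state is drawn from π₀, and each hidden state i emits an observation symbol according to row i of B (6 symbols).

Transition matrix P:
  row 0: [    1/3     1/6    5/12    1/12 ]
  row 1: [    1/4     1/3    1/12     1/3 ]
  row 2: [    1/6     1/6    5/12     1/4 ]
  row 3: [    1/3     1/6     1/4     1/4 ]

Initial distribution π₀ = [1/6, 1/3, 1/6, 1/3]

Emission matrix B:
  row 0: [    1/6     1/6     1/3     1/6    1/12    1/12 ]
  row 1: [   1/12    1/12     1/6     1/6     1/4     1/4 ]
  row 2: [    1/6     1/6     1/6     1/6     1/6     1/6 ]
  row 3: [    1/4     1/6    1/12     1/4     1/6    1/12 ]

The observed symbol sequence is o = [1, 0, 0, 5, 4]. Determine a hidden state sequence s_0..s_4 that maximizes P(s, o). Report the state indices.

path = [3, 0, 2, 2, 2]

t=0: δ = [2.778e-02, 2.778e-02, 2.778e-02, 5.556e-02]  (obs o_0=1)
t=1: δ = [3.086e-03, 7.716e-04, 2.315e-03, 3.472e-03]  ψ = [3, 1, 3, 3]  (obs o_1=0)
t=2: δ = [1.929e-04, 4.823e-05, 2.143e-04, 2.170e-04]  ψ = [3, 3, 0, 3]  (obs o_2=0)
t=3: δ = [6.028e-06, 9.042e-06, 1.488e-05, 4.521e-06]  ψ = [3, 3, 2, 3]  (obs o_3=5)
t=4: δ = [2.067e-07, 7.535e-07, 1.034e-06, 6.202e-07]  ψ = [2, 1, 2, 2]  (obs o_4=4)
backtrack: best end state = 2; path = [3, 0, 2, 2, 2]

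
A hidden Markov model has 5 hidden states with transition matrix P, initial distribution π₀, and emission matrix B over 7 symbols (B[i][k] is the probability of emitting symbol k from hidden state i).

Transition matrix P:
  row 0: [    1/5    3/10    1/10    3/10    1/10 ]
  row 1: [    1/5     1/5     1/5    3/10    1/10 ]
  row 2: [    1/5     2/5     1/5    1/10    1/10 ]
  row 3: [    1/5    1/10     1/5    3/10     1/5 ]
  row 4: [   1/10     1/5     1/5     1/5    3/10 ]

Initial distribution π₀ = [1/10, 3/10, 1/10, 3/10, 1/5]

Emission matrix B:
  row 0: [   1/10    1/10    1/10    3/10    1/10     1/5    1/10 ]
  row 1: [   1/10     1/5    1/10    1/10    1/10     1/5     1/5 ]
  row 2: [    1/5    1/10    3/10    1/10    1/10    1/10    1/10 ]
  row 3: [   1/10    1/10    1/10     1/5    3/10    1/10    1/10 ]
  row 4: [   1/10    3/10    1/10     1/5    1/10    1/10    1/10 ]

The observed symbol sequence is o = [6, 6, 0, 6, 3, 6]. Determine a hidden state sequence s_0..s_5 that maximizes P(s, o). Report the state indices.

t=0: δ = [1.000e-02, 6.000e-02, 1.000e-02, 3.000e-02, 2.000e-02]  (obs o_0=6)
t=1: δ = [1.200e-03, 2.400e-03, 1.200e-03, 1.800e-03, 6.000e-04]  ψ = [1, 1, 1, 1, 1]  (obs o_1=6)
t=2: δ = [4.800e-05, 4.800e-05, 9.600e-05, 7.200e-05, 3.600e-05]  ψ = [1, 1, 1, 1, 3]  (obs o_2=0)
t=3: δ = [1.920e-06, 7.680e-06, 1.920e-06, 2.160e-06, 1.440e-06]  ψ = [2, 2, 2, 3, 3]  (obs o_3=6)
t=4: δ = [4.608e-07, 1.536e-07, 1.536e-07, 4.608e-07, 1.536e-07]  ψ = [1, 1, 1, 1, 1]  (obs o_4=3)
t=5: δ = [9.216e-09, 2.765e-08, 9.216e-09, 1.382e-08, 9.216e-09]  ψ = [0, 0, 3, 0, 3]  (obs o_5=6)
backtrack: best end state = 1; path = [1, 1, 2, 1, 0, 1]

path = [1, 1, 2, 1, 0, 1]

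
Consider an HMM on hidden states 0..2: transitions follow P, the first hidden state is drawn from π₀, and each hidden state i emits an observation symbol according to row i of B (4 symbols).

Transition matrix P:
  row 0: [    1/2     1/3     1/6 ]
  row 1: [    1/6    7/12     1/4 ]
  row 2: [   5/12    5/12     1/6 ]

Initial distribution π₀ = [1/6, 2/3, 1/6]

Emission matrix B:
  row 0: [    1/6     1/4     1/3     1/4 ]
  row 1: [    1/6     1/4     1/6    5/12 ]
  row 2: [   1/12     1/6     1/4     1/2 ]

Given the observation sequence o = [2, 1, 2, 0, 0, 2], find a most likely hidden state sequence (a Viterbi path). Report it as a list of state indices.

path = [1, 1, 1, 1, 1, 1]

t=0: δ = [5.556e-02, 1.111e-01, 4.167e-02]  (obs o_0=2)
t=1: δ = [6.944e-03, 1.620e-02, 4.630e-03]  ψ = [0, 1, 1]  (obs o_1=1)
t=2: δ = [1.157e-03, 1.575e-03, 1.013e-03]  ψ = [0, 1, 1]  (obs o_2=2)
t=3: δ = [9.645e-05, 1.532e-04, 3.282e-05]  ψ = [0, 1, 1]  (obs o_3=0)
t=4: δ = [8.038e-06, 1.489e-05, 3.191e-06]  ψ = [0, 1, 1]  (obs o_4=0)
t=5: δ = [1.340e-06, 1.448e-06, 9.307e-07]  ψ = [0, 1, 1]  (obs o_5=2)
backtrack: best end state = 1; path = [1, 1, 1, 1, 1, 1]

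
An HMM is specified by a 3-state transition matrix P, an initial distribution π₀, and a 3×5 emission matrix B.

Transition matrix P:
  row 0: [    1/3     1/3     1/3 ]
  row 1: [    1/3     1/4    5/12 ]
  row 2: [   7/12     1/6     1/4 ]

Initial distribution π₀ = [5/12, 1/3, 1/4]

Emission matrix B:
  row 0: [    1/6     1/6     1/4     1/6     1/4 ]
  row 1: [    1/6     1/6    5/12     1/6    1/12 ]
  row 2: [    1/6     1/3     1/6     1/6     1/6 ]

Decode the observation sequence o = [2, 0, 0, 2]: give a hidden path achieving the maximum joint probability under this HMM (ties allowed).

path = [1, 2, 0, 1]

t=0: δ = [1.042e-01, 1.389e-01, 4.167e-02]  (obs o_0=2)
t=1: δ = [7.716e-03, 5.787e-03, 9.645e-03]  ψ = [1, 0, 1]  (obs o_1=0)
t=2: δ = [9.377e-04, 4.287e-04, 4.287e-04]  ψ = [2, 0, 0]  (obs o_2=0)
t=3: δ = [7.814e-05, 1.302e-04, 5.210e-05]  ψ = [0, 0, 0]  (obs o_3=2)
backtrack: best end state = 1; path = [1, 2, 0, 1]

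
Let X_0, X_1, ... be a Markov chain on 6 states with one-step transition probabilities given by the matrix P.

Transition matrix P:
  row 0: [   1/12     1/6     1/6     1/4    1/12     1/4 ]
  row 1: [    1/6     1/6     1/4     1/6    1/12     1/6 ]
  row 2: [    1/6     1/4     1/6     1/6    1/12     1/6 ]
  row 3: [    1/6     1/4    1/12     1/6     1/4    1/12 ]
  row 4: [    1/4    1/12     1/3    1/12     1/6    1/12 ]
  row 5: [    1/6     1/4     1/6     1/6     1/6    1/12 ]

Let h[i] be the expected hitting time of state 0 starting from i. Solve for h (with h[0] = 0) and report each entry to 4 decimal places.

h = [0.0000, 5.6306, 5.6306, 5.5503, 5.1296, 5.5921]

First-step conditioning: h[0] = 0; for i ≠ 0, h[i] = 1 + Σ_k P[i][k]·h[k].
  h[1] = 1 + 1/6·h[1] + 1/4·h[2] + 1/6·h[3] + 1/12·h[4] + 1/6·h[5]
  h[2] = 1 + 1/4·h[1] + 1/6·h[2] + 1/6·h[3] + 1/12·h[4] + 1/6·h[5]
  h[3] = 1 + 1/4·h[1] + 1/12·h[2] + 1/6·h[3] + 1/4·h[4] + 1/12·h[5]
  h[4] = 1 + 1/12·h[1] + 1/3·h[2] + 1/12·h[3] + 1/6·h[4] + 1/12·h[5]
  h[5] = 1 + 1/4·h[1] + 1/6·h[2] + 1/6·h[3] + 1/6·h[4] + 1/12·h[5]
Solving the 5×5 linear system over states ≠ 0 gives exactly h = [0, 5259/934, 5259/934, 2592/467, 4791/934, 5223/934] (h[0] = 0 is the target).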